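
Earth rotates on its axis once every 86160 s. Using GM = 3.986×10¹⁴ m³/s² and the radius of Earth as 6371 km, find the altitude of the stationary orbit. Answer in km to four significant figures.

h_sync ≈ 35790 km

A synchronous orbit has period T, so by Kepler's third law a = (μT²/4π²)^(1/3).
μT²/4π² = 3.986×10¹⁴ × (8.616×10⁴)² / 39.48 = 7.495×10²² m³.
a = 4.216×10⁷ m = 42163 km.
Altitude h = a − R = 42163 − 6371 = 35792 km.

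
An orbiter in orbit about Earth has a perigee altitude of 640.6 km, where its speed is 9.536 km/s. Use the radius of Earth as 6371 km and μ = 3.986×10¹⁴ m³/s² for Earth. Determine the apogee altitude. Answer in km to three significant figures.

apogee altitude ≈ 21600 km

r_p = 6371 + 640.6 = 7011.6 km = 7.012×10⁶ m.
Specific energy ε = v²/2 − μ/r = -1.138×10⁷ J/kg, so a = −μ/(2ε) = 1.751×10⁷ m.
The apsides satisfy r_p + r_a = 2a, so the apogee radius is 2a − r_p = 2.801×10⁷ m = 28012 km.
Apogee altitude = 28012 − 6371 = 21641 km.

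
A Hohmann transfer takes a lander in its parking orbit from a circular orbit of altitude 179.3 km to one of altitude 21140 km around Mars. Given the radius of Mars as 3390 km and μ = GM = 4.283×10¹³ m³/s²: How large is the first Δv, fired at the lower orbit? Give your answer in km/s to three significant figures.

Δv ≈ 1.11 km/s

r₁ = 3390 + 179.3 = 3569.3 km = 3.5693×10⁶ m.
r₂ = 3390 + 21140 = 24530 km = 2.4530×10⁷ m.
Transfer ellipse a_t = (r₁ + r₂)/2 = 1.405×10⁷ m.
At r₁: circular v_c1 = √(μ/r₁) = 3464 m/s; transfer-periapsis v_p = √[μ(2/r₁ − 1/a_t)] = 4577 m/s.
Δv₁ = v_p − v_c1 = 1113 m/s.
= 1.113 km/s.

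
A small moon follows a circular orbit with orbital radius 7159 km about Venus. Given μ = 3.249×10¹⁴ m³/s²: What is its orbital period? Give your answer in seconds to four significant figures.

T ≈ 6677 seconds

r = 7159 km = 7.159×10⁶ m.
Kepler's third law: T = 2π√(r³/μ) = 2π√((7.159×10⁶)³ / 3.249×10¹⁴).
r³/μ = 1.129×10⁶ s², so T = 2π × 1.063×10³ = 6.677×10³ s.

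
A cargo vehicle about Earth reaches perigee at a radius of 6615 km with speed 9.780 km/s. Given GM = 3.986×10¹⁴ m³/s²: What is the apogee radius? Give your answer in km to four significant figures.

r_p = 6.615×10⁶ m.
Specific energy ε = v²/2 − μ/r = -1.243×10⁷ J/kg, so a = −μ/(2ε) = 1.603×10⁷ m.
The apsides satisfy r_p + r_a = 2a, so the apogee radius is 2a − r_p = 2.545×10⁷ m = 25445 km.

apogee radius ≈ 25450 km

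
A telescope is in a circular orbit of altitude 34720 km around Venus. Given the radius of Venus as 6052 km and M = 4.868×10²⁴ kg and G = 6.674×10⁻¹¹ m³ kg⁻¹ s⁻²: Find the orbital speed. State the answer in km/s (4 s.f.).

v ≈ 2.823 km/s

μ = GM = 6.674×10⁻¹¹ × 4.868×10²⁴ = 3.249×10¹⁴ m³/s².
r = 6052 + 34720 = 40772 km = 4.0772×10⁷ m.
For a circular orbit v = √(μ/r) = √(3.249×10¹⁴ / 4.077×10⁷) = √(7.968×10⁶) = 2823 m/s.
That is 2.823 km/s.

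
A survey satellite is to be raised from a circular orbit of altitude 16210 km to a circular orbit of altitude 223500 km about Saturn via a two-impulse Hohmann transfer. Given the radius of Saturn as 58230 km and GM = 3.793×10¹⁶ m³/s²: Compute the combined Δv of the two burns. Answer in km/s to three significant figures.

r₁ = 58230 + 16210 = 74440 km = 7.4440×10⁷ m.
r₂ = 58230 + 223500 = 281730 km = 2.8173×10⁸ m.
Transfer ellipse a_t = (r₁ + r₂)/2 = 1.781×10⁸ m.
At r₁: circular v_c1 = √(μ/r₁) = 22570 m/s; transfer-perikrone v_p = √[μ(2/r₁ − 1/a_t)] = 28390 m/s.
Δv₁ = v_p − v_c1 = 5819 m/s.
At r₂: circular v_c2 = √(μ/r₂) = 11600 m/s; transfer-apokrone v_a = √[μ(2/r₂ − 1/a_t)] = 7502 m/s.
Δv₂ = v_c2 − v_a = 4101 m/s.
Total Δv = Δv₁ + Δv₂ = 9920 m/s = 9.920 km/s.

Δv_total ≈ 9.92 km/s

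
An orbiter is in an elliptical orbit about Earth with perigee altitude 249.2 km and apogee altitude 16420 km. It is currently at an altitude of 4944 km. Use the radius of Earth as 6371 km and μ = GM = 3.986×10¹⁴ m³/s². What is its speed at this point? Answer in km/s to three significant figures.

r_p = 6371 + 249.2 = 6620.2 km = 6.6202×10⁶ m.
r_a = 6371 + 16420 = 22791 km = 2.2791×10⁷ m.
r = 6371 + 4944 = 11315 km = 1.132×10⁷ m.
Semi-major axis a = (r_p + r_a)/2 = 14706 km = 1.471×10⁷ m.
Vis-viva: v² = μ(2/r − 1/a) = 3.986×10¹⁴ × (1.768×10⁻⁷ − 6.800×10⁻⁸) = 4.335×10⁷ m²/s².
v = 6584 m/s = 6.584 km/s.

v ≈ 6.58 km/s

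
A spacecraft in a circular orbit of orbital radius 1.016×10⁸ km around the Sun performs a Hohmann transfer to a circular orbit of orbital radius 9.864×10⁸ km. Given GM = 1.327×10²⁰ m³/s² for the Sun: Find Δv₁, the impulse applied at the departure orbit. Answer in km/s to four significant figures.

Δv ≈ 12.52 km/s

r₁ = 1.016×10⁸ km = 1.016×10¹¹ m.
r₂ = 9.864×10⁸ km = 9.864×10¹¹ m.
Transfer ellipse a_t = (r₁ + r₂)/2 = 5.440×10¹¹ m.
At r₁: circular v_c1 = √(μ/r₁) = 36140 m/s; transfer-perihelion v_p = √[μ(2/r₁ − 1/a_t)] = 48660 m/s.
Δv₁ = v_p − v_c1 = 12520 m/s.
= 12.52 km/s.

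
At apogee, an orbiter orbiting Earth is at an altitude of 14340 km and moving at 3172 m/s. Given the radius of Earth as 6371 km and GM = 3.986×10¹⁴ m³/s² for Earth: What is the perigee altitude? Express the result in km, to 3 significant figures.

r_a = 6371 + 14340 = 20711 km = 2.071×10⁷ m.
Specific energy ε = v²/2 − μ/r = -1.422×10⁷ J/kg, so a = −μ/(2ε) = 1.402×10⁷ m.
The apsides satisfy r_p + r_a = 2a, so the perigee radius is 2a − r_a = 7.330×10⁶ m = 7329.8 km.
Perigee altitude = 7329.8 − 6371 = 958.76 km.

perigee altitude ≈ 959 km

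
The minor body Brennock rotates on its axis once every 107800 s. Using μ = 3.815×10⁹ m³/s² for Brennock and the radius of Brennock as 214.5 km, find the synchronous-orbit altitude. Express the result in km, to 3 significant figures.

h_sync ≈ 825 km

A synchronous orbit has period T, so by Kepler's third law a = (μT²/4π²)^(1/3).
μT²/4π² = 3.815×10⁹ × (1.078×10⁵)² / 39.48 = 1.123×10¹⁸ m³.
a = 1.039×10⁶ m = 1039.4 km.
Altitude h = a − R = 1039.4 − 214.5 = 824.92 km.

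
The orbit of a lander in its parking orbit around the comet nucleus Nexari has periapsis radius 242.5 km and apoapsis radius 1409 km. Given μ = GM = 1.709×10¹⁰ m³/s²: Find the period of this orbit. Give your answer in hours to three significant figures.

T ≈ 10.0 hours

Semi-major axis a = (r_p + r_a)/2 = (242.50 + 1409.0)/2 = 825.75 km = 8.258×10⁵ m.
By Kepler's third law T = 2π√(a³/μ) = 2π × 5.740×10³ = 3.606×10⁴ s.
= 10.02 hours.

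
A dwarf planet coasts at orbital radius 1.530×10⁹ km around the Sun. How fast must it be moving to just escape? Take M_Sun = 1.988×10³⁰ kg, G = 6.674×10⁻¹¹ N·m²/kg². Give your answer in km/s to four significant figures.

μ = GM = 6.674×10⁻¹¹ × 1.988×10³⁰ = 1.327×10²⁰ m³/s².
r = 1.530×10⁹ km = 1.530×10¹² m.
Escape speed v_esc = √(2μ/r) = √(2 × 1.327×10²⁰ / 1.530×10¹²) = √(1.734×10⁸) = 13170 m/s.
= 13.17 km/s.

v_esc ≈ 13.17 km/s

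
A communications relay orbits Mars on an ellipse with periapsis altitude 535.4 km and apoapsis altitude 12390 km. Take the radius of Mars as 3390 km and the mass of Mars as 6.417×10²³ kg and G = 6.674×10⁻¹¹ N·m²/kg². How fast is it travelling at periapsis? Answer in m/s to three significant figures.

v ≈ 4180 m/s

μ = GM = 6.674×10⁻¹¹ × 6.417×10²³ = 4.283×10¹³ m³/s².
r_p = 3390 + 535.4 = 3925.4 km = 3.9254×10⁶ m.
r_a = 3390 + 12390 = 15780 km = 1.5780×10⁷ m.
Semi-major axis a = (r_p + r_a)/2 = 9852.7 km = 9.853×10⁶ m.
Vis-viva: v² = μ(2/r − 1/a) = 4.283×10¹³ × (5.095×10⁻⁷ − 1.015×10⁻⁷) = 1.747×10⁷ m²/s².
v = 4180 m/s.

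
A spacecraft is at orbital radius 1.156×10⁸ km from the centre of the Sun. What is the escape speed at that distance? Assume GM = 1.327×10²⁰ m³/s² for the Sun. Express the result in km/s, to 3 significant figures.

r = 1.156×10⁸ km = 1.156×10¹¹ m.
Escape speed v_esc = √(2μ/r) = √(2 × 1.327×10²⁰ / 1.156×10¹¹) = √(2.296×10⁹) = 47920 m/s.
= 47.92 km/s.

v_esc ≈ 47.9 km/s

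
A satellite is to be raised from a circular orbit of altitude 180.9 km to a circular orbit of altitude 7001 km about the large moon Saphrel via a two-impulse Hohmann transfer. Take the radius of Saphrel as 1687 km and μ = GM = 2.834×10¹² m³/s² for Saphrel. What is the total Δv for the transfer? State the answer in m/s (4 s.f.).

Δv_total ≈ 580.0 m/s

r₁ = 1687 + 180.9 = 1867.9 km = 1.8679×10⁶ m.
r₂ = 1687 + 7001 = 8688.0 km = 8.6880×10⁶ m.
Transfer ellipse a_t = (r₁ + r₂)/2 = 5.278×10⁶ m.
At r₁: circular v_c1 = √(μ/r₁) = 1232 m/s; transfer-periapsis v_p = √[μ(2/r₁ − 1/a_t)] = 1580 m/s.
Δv₁ = v_p − v_c1 = 348.6 m/s.
At r₂: circular v_c2 = √(μ/r₂) = 571.1 m/s; transfer-apoapsis v_a = √[μ(2/r₂ − 1/a_t)] = 339.8 m/s.
Δv₂ = v_c2 − v_a = 231.4 m/s.
Total Δv = Δv₁ + Δv₂ = 580.0 m/s.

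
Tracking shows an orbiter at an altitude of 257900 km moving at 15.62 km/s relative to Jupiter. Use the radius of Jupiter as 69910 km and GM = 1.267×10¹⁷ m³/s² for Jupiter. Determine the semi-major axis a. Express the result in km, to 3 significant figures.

r = 69910 + 257900 = 3.2781×10⁵ km = 3.278×10⁸ m.
Specific orbital energy ε = v²/2 − μ/r = (15620)²/2 − 1.267×10¹⁷/3.278×10⁸ = -2.645×10⁸ J/kg.
Since ε = −μ/(2a), a = −μ/(2ε) = 2.395×10⁸ m = 2.3950×10⁵ km.

a ≈ 2.39×10⁵ km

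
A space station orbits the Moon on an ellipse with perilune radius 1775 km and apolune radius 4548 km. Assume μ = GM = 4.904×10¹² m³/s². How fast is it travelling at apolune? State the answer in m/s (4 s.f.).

v ≈ 778.1 m/s

Semi-major axis a = (r_p + r_a)/2 = 3161.5 km = 3.162×10⁶ m.
Vis-viva: v² = μ(2/r − 1/a) = 4.904×10¹² × (4.398×10⁻⁷ − 3.163×10⁻⁷) = 6.054×10⁵ m²/s².
v = 778.1 m/s.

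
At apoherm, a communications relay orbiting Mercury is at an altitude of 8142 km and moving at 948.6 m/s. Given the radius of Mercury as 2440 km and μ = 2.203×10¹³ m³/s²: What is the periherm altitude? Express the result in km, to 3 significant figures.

r_a = 2440 + 8142 = 10582 km = 1.058×10⁷ m.
Specific energy ε = v²/2 − μ/r = -1.632×10⁶ J/kg, so a = −μ/(2ε) = 6.750×10⁶ m.
The apsides satisfy r_p + r_a = 2a, so the periherm radius is 2a − r_a = 2.917×10⁶ m = 2917.5 km.
Periherm altitude = 2917.5 − 2440 = 477.47 km.

periherm altitude ≈ 477 km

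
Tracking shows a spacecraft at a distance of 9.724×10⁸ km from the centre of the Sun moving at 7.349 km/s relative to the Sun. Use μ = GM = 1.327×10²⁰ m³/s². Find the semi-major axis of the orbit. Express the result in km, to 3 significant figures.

a ≈ 6.06×10⁸ km

r = 9.724×10¹¹ m.
Specific orbital energy ε = v²/2 − μ/r = (7349)²/2 − 1.327×10²⁰/9.724×10¹¹ = -1.095×10⁸ J/kg.
Since ε = −μ/(2a), a = −μ/(2ε) = 6.061×10¹¹ m = 6.0614×10⁸ km.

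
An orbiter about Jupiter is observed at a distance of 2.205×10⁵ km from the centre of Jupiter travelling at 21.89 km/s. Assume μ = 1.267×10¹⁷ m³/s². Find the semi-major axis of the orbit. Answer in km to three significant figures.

a ≈ 1.89×10⁵ km

r = 2.205×10⁸ m.
Vis-viva rearranged: 1/a = 2/r − v²/μ = 9.070×10⁻⁹ − 3.782×10⁻⁹ = 5.288×10⁻⁹ m⁻¹.
a = 1.891×10⁸ m = 1.8909×10⁵ km.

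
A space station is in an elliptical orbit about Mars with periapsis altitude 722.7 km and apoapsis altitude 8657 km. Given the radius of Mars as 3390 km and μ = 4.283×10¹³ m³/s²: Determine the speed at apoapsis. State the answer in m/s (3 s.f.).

r_p = 3390 + 722.7 = 4112.7 km = 4.1127×10⁶ m.
r_a = 3390 + 8657 = 12047 km = 1.2047×10⁷ m.
Semi-major axis a = (r_p + r_a)/2 = 8079.9 km = 8.080×10⁶ m.
Vis-viva: v² = μ(2/r − 1/a) = 4.283×10¹³ × (1.660×10⁻⁷ − 1.238×10⁻⁷) = 1.810×10⁶ m²/s².
v = 1345 m/s.

v ≈ 1350 m/s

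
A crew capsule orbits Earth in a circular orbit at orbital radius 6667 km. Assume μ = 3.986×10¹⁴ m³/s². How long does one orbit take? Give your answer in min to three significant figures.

T ≈ 90.3 min

r = 6667 km = 6.667×10⁶ m.
Kepler's third law: T = 2π√(r³/μ) = 2π√((6.667×10⁶)³ / 3.986×10¹⁴).
r³/μ = 7.435×10⁵ s², so T = 2π × 8.622×10² = 5.418×10³ s.
Converting: 5.418×10³ s ÷ 60.00 = 90.29 min.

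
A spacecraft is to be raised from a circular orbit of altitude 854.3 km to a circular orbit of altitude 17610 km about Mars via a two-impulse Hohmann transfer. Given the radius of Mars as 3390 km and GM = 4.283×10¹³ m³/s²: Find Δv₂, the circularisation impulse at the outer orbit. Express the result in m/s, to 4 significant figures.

Δv ≈ 600.0 m/s

r₁ = 3390 + 854.3 = 4244.3 km = 4.2443×10⁶ m.
r₂ = 3390 + 17610 = 21000 km = 2.1000×10⁷ m.
Transfer ellipse a_t = (r₁ + r₂)/2 = 1.262×10⁷ m.
At r₁: circular v_c1 = √(μ/r₁) = 3177 m/s; transfer-periapsis v_p = √[μ(2/r₁ − 1/a_t)] = 4097 m/s.
At r₂: circular v_c2 = √(μ/r₂) = 1428 m/s; transfer-apoapsis v_a = √[μ(2/r₂ − 1/a_t)] = 828.1 m/s.
Δv₂ = v_c2 − v_a = 600.0 m/s.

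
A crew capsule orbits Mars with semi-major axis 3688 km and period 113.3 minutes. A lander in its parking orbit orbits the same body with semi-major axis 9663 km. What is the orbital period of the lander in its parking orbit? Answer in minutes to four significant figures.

T₂ ≈ 480.5 minutes

Kepler's third law: T² ∝ a³, so T₂ = T₁ (a₂/a₁)^(3/2).
a₂/a₁ = 2.620, (a₂/a₁)^(3/2) = 4.241.
T₂ = 113.3 × 4.241 = 480.5 minutes.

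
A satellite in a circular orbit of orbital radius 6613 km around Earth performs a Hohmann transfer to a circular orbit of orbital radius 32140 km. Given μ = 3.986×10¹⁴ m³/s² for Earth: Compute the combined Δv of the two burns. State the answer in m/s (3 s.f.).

Δv_total ≈ 3700 m/s

r₁ = 6613 km = 6.613×10⁶ m.
r₂ = 32140 km = 3.214×10⁷ m.
Transfer ellipse a_t = (r₁ + r₂)/2 = 1.938×10⁷ m.
At r₁: circular v_c1 = √(μ/r₁) = 7764 m/s; transfer-perigee v_p = √[μ(2/r₁ − 1/a_t)] = 9999 m/s.
Δv₁ = v_p − v_c1 = 2235 m/s.
At r₂: circular v_c2 = √(μ/r₂) = 3522 m/s; transfer-apogee v_a = √[μ(2/r₂ − 1/a_t)] = 2057 m/s.
Δv₂ = v_c2 − v_a = 1464 m/s.
Total Δv = Δv₁ + Δv₂ = 3700 m/s.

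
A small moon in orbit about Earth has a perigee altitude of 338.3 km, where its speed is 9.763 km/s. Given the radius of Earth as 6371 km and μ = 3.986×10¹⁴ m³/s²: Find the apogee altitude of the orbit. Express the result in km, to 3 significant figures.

r_p = 6371 + 338.3 = 6709.3 km = 6.709×10⁶ m.
Specific energy ε = v²/2 − μ/r = -1.175×10⁷ J/kg, so a = −μ/(2ε) = 1.696×10⁷ m.
The apsides satisfy r_p + r_a = 2a, so the apogee radius is 2a − r_p = 2.721×10⁷ m = 27208 km.
Apogee altitude = 27208 − 6371 = 20837 km.

apogee altitude ≈ 20800 km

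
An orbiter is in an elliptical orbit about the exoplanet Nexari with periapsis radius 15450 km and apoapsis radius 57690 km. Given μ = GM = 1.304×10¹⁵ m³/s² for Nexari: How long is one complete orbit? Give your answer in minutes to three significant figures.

T ≈ 641 minutes

Semi-major axis a = (r_p + r_a)/2 = (15450 + 57690)/2 = 36570 km = 3.657×10⁷ m.
By Kepler's third law T = 2π√(a³/μ) = 2π × 6.124×10³ = 3.848×10⁴ s.
= 641.3 minutes.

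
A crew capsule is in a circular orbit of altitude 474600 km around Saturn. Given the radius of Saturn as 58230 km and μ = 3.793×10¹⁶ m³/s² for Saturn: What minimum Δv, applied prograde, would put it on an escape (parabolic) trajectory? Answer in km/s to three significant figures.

r = 58230 + 474600 = 532830 km = 5.3283×10⁸ m.
Circular speed v_c = √(μ/r) = 8437 m/s.
Escape speed v_esc = √(2μ/r) = √2 × v_c = 11930 m/s.
Δv = v_esc − v_c = 3495 m/s = 3.495 km/s.

Δv ≈ 3.49 km/s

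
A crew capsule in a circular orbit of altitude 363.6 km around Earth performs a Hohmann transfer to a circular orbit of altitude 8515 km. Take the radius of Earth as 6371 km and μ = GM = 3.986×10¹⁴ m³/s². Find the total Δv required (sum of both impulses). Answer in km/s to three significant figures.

r₁ = 6371 + 363.6 = 6734.6 km = 6.7346×10⁶ m.
r₂ = 6371 + 8515 = 14886 km = 1.4886×10⁷ m.
Transfer ellipse a_t = (r₁ + r₂)/2 = 1.081×10⁷ m.
At r₁: circular v_c1 = √(μ/r₁) = 7693 m/s; transfer-perigee v_p = √[μ(2/r₁ − 1/a_t)] = 9028 m/s.
Δv₁ = v_p − v_c1 = 1335 m/s.
At r₂: circular v_c2 = √(μ/r₂) = 5175 m/s; transfer-apogee v_a = √[μ(2/r₂ − 1/a_t)] = 4084 m/s.
Δv₂ = v_c2 − v_a = 1090 m/s.
Total Δv = Δv₁ + Δv₂ = 2425 m/s = 2.425 km/s.

Δv_total ≈ 2.42 km/s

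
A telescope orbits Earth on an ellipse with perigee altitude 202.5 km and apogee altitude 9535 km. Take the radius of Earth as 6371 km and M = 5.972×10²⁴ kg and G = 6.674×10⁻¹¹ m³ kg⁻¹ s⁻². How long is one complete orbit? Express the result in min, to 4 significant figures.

μ = GM = 6.674×10⁻¹¹ × 5.972×10²⁴ = 3.986×10¹⁴ m³/s².
r_p = 6371 + 202.5 = 6573.5 km = 6.5735×10⁶ m.
r_a = 6371 + 9535 = 15906 km = 1.5906×10⁷ m.
Semi-major axis a = (r_p + r_a)/2 = (6573.5 + 15906)/2 = 11240 km = 1.124×10⁷ m.
By Kepler's third law T = 2π√(a³/μ) = 2π × 1.887×10³ = 1.186×10⁴ s.
= 197.7 min.

T ≈ 197.7 min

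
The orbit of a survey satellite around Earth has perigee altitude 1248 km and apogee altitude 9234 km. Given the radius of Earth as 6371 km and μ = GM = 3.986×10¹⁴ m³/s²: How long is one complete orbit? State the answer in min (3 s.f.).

r_p = 6371 + 1248 = 7619.0 km = 7.6190×10⁶ m.
r_a = 6371 + 9234 = 15605 km = 1.5605×10⁷ m.
Semi-major axis a = (r_p + r_a)/2 = (7619.0 + 15605)/2 = 11612 km = 1.161×10⁷ m.
By Kepler's third law T = 2π√(a³/μ) = 2π × 1.982×10³ = 1.245×10⁴ s.
= 207.5 min.

T ≈ 208 min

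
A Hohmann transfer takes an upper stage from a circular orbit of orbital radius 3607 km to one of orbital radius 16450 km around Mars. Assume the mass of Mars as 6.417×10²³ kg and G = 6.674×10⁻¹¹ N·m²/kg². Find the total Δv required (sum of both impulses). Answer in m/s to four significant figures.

Δv_total ≈ 1613 m/s

μ = GM = 6.674×10⁻¹¹ × 6.417×10²³ = 4.283×10¹³ m³/s².
r₁ = 3607 km = 3.607×10⁶ m.
r₂ = 16450 km = 1.645×10⁷ m.
Transfer ellipse a_t = (r₁ + r₂)/2 = 1.003×10⁷ m.
At r₁: circular v_c1 = √(μ/r₁) = 3446 m/s; transfer-periapsis v_p = √[μ(2/r₁ − 1/a_t)] = 4413 m/s.
Δv₁ = v_p − v_c1 = 967.4 m/s.
At r₂: circular v_c2 = √(μ/r₂) = 1614 m/s; transfer-apoapsis v_a = √[μ(2/r₂ − 1/a_t)] = 967.7 m/s.
Δv₂ = v_c2 − v_a = 645.8 m/s.
Total Δv = Δv₁ + Δv₂ = 1613 m/s.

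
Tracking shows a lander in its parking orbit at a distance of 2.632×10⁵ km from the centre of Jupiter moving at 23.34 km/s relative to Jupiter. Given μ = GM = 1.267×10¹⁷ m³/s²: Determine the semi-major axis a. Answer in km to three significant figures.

a ≈ 3.03×10⁵ km

r = 2.632×10⁸ m.
Specific orbital energy ε = v²/2 − μ/r = (23340)²/2 − 1.267×10¹⁷/2.632×10⁸ = -2.090×10⁸ J/kg.
Since ε = −μ/(2a), a = −μ/(2ε) = 3.031×10⁸ m = 3.0310×10⁵ km.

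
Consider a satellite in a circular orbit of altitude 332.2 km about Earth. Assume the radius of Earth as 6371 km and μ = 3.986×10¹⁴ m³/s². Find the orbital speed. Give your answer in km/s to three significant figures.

r = 6371 + 332.2 = 6703.2 km = 6.7032×10⁶ m.
For a circular orbit v = √(μ/r) = √(3.986×10¹⁴ / 6.703×10⁶) = √(5.946×10⁷) = 7711 m/s.
That is 7.711 km/s.

v ≈ 7.71 km/s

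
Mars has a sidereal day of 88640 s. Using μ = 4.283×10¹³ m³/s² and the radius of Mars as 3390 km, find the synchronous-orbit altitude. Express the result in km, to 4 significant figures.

h_sync ≈ 17040 km

A synchronous orbit has period T, so by Kepler's third law a = (μT²/4π²)^(1/3).
μT²/4π² = 4.283×10¹³ × (8.864×10⁴)² / 39.48 = 8.524×10²¹ m³.
a = 2.043×10⁷ m = 20428 km.
Altitude h = a − R = 20428 − 3390 = 17038 km.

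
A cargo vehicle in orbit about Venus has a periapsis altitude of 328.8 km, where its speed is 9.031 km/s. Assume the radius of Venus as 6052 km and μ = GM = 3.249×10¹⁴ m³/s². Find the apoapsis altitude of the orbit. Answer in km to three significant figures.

r_p = 6052 + 328.8 = 6380.8 km = 6.381×10⁶ m.
Specific energy ε = v²/2 − μ/r = -1.014×10⁷ J/kg, so a = −μ/(2ε) = 1.602×10⁷ m.
The apsides satisfy r_p + r_a = 2a, so the apoapsis radius is 2a − r_p = 2.566×10⁷ m = 25664 km.
Apoapsis altitude = 25664 − 6052 = 19612 km.

apoapsis altitude ≈ 19600 km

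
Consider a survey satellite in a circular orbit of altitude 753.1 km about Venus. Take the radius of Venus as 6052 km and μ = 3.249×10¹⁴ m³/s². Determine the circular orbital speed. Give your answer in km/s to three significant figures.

v ≈ 6.91 km/s

r = 6052 + 753.1 = 6805.1 km = 6.8051×10⁶ m.
For a circular orbit v = √(μ/r) = √(3.249×10¹⁴ / 6.805×10⁶) = √(4.774×10⁷) = 6910 m/s.
That is 6.910 km/s.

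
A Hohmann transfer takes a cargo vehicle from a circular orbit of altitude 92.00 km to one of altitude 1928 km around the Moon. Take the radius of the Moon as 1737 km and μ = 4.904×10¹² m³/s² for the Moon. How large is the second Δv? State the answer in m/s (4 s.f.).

Δv ≈ 212.9 m/s

r₁ = 1737 + 92.00 = 1829.0 km = 1.8290×10⁶ m.
r₂ = 1737 + 1928 = 3665.0 km = 3.6650×10⁶ m.
Transfer ellipse a_t = (r₁ + r₂)/2 = 2.747×10⁶ m.
At r₁: circular v_c1 = √(μ/r₁) = 1637 m/s; transfer-perilune v_p = √[μ(2/r₁ − 1/a_t)] = 1891 m/s.
At r₂: circular v_c2 = √(μ/r₂) = 1157 m/s; transfer-apolune v_a = √[μ(2/r₂ − 1/a_t)] = 943.9 m/s.
Δv₂ = v_c2 − v_a = 212.9 m/s.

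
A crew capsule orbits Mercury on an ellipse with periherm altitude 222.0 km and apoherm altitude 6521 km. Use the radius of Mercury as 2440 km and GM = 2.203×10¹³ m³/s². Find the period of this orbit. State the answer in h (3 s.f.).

r_p = 2440 + 222.0 = 2662.0 km = 2.6620×10⁶ m.
r_a = 2440 + 6521 = 8961.0 km = 8.9610×10⁶ m.
Semi-major axis a = (r_p + r_a)/2 = (2662.0 + 8961.0)/2 = 5811.5 km = 5.812×10⁶ m.
By Kepler's third law T = 2π√(a³/μ) = 2π × 2.985×10³ = 1.875×10⁴ s.
= 5.210 h.

T ≈ 5.21 h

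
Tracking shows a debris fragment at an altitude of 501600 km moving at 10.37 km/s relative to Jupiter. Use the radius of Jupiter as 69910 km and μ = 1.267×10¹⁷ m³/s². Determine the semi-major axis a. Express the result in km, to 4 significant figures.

a ≈ 3.773×10⁵ km

r = 69910 + 501600 = 5.7151×10⁵ km = 5.715×10⁸ m.
Vis-viva rearranged: 1/a = 2/r − v²/μ = 3.500×10⁻⁹ − 8.488×10⁻¹⁰ = 2.651×10⁻⁹ m⁻¹.
a = 3.773×10⁸ m = 3.7725×10⁵ km.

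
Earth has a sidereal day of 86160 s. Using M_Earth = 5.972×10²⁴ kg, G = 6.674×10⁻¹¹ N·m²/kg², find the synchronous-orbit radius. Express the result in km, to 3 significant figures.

r_sync ≈ 42200 km

μ = GM = 6.674×10⁻¹¹ × 5.972×10²⁴ = 3.986×10¹⁴ m³/s².
A synchronous orbit has period T, so by Kepler's third law a = (μT²/4π²)^(1/3).
μT²/4π² = 3.986×10¹⁴ × (8.616×10⁴)² / 39.48 = 7.495×10²² m³.
a = 4.216×10⁷ m = 42162 km.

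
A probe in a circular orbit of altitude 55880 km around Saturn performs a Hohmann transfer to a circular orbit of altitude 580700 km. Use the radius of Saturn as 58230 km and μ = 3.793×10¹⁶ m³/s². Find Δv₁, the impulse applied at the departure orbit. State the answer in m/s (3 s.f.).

r₁ = 58230 + 55880 = 114110 km = 1.1411×10⁸ m.
r₂ = 58230 + 580700 = 638930 km = 6.3893×10⁸ m.
Transfer ellipse a_t = (r₁ + r₂)/2 = 3.765×10⁸ m.
At r₁: circular v_c1 = √(μ/r₁) = 18230 m/s; transfer-perikrone v_p = √[μ(2/r₁ − 1/a_t)] = 23750 m/s.
Δv₁ = v_p − v_c1 = 5518 m/s.

Δv ≈ 5520 m/s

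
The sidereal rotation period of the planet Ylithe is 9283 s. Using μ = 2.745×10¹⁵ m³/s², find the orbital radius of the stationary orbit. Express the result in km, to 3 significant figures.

A synchronous orbit has period T, so by Kepler's third law a = (μT²/4π²)^(1/3).
μT²/4π² = 2.745×10¹⁵ × (9.283×10³)² / 39.48 = 5.992×10²¹ m³.
a = 1.816×10⁷ m = 18163 km.

r_sync ≈ 18200 km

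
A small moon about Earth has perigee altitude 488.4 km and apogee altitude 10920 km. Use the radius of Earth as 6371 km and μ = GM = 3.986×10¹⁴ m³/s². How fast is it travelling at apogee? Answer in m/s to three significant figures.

r_p = 6371 + 488.4 = 6859.4 km = 6.8594×10⁶ m.
r_a = 6371 + 10920 = 17291 km = 1.7291×10⁷ m.
Semi-major axis a = (r_p + r_a)/2 = 12075 km = 1.208×10⁷ m.
Vis-viva: v² = μ(2/r − 1/a) = 3.986×10¹⁴ × (1.157×10⁻⁷ − 8.281×10⁻⁸) = 1.310×10⁷ m²/s².
v = 3619 m/s.

v ≈ 3620 m/s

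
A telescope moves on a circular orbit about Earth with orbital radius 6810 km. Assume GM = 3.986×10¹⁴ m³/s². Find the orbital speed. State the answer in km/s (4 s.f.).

v ≈ 7.651 km/s

r = 6810 km = 6.810×10⁶ m.
For a circular orbit v = √(μ/r) = √(3.986×10¹⁴ / 6.810×10⁶) = √(5.853×10⁷) = 7651 m/s.
That is 7.651 km/s.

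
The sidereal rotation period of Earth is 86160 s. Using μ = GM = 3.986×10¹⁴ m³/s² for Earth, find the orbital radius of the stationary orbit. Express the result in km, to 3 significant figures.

r_sync ≈ 42200 km

A synchronous orbit has period T, so by Kepler's third law a = (μT²/4π²)^(1/3).
μT²/4π² = 3.986×10¹⁴ × (8.616×10⁴)² / 39.48 = 7.495×10²² m³.
a = 4.216×10⁷ m = 42163 km.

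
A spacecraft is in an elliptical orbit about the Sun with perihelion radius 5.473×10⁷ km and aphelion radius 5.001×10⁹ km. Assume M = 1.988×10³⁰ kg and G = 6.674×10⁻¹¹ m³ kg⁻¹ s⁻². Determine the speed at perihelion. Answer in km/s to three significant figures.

v ≈ 69.3 km/s

μ = GM = 6.674×10⁻¹¹ × 1.988×10³⁰ = 1.327×10²⁰ m³/s².
Semi-major axis a = (r_p + r_a)/2 = 2.5279×10⁹ km = 2.528×10¹² m.
Vis-viva: v² = μ(2/r − 1/a) = 1.327×10²⁰ × (3.654×10⁻¹¹ − 3.956×10⁻¹³) = 4.796×10⁹ m²/s².
v = 69250 m/s = 69.25 km/s.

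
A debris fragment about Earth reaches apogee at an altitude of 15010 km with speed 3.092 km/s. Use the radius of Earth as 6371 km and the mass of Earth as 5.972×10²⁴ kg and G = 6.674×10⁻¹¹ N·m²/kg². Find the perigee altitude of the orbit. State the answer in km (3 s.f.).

μ = GM = 6.674×10⁻¹¹ × 5.972×10²⁴ = 3.986×10¹⁴ m³/s².
r_a = 6371 + 15010 = 21381 km = 2.138×10⁷ m.
Specific energy ε = v²/2 − μ/r = -1.386×10⁷ J/kg, so a = −μ/(2ε) = 1.438×10⁷ m.
The apsides satisfy r_p + r_a = 2a, so the perigee radius is 2a − r_a = 7.374×10⁶ m = 7373.6 km.
Perigee altitude = 7373.6 − 6371 = 1002.6 km.

perigee altitude ≈ 1000 km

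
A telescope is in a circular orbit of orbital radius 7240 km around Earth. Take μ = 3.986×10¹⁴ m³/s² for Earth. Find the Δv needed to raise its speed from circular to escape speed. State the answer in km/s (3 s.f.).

r = 7240 km = 7.240×10⁶ m.
Circular speed v_c = √(μ/r) = 7420 m/s.
Escape speed v_esc = √(2μ/r) = √2 × v_c = 10490 m/s.
Δv = v_esc − v_c = 3073 m/s = 3.073 km/s.

Δv ≈ 3.07 km/s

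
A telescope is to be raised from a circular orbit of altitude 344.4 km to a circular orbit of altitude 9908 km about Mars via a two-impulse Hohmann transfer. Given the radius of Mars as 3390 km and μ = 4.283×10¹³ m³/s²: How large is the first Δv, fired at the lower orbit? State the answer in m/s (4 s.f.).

Δv ≈ 845.3 m/s

r₁ = 3390 + 344.4 = 3734.4 km = 3.7344×10⁶ m.
r₂ = 3390 + 9908 = 13298 km = 1.3298×10⁷ m.
Transfer ellipse a_t = (r₁ + r₂)/2 = 8.516×10⁶ m.
At r₁: circular v_c1 = √(μ/r₁) = 3387 m/s; transfer-periapsis v_p = √[μ(2/r₁ − 1/a_t)] = 4232 m/s.
Δv₁ = v_p − v_c1 = 845.3 m/s.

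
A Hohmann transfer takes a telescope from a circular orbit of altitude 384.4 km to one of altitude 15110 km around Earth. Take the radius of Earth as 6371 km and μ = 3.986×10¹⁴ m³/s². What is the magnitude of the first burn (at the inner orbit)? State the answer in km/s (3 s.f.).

r₁ = 6371 + 384.4 = 6755.4 km = 6.7554×10⁶ m.
r₂ = 6371 + 15110 = 21481 km = 2.1481×10⁷ m.
Transfer ellipse a_t = (r₁ + r₂)/2 = 1.412×10⁷ m.
At r₁: circular v_c1 = √(μ/r₁) = 7681 m/s; transfer-perigee v_p = √[μ(2/r₁ − 1/a_t)] = 9475 m/s.
Δv₁ = v_p − v_c1 = 1794 m/s.
= 1.794 km/s.

Δv ≈ 1.79 km/s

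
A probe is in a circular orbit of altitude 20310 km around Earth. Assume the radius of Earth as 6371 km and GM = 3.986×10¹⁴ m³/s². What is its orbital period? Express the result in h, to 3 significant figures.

r = 6371 + 20310 = 26681 km = 2.6681×10⁷ m.
Kepler's third law: T = 2π√(r³/μ) = 2π√((2.668×10⁷)³ / 3.986×10¹⁴).
r³/μ = 4.765×10⁷ s², so T = 2π × 6.903×10³ = 4.337×10⁴ s.
Converting: 4.337×10⁴ s ÷ 3600 = 12.05 h.

T ≈ 12.0 h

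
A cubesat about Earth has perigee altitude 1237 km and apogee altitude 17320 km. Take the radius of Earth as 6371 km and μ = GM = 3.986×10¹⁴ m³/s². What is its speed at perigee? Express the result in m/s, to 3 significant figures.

v ≈ 8910 m/s

r_p = 6371 + 1237 = 7608.0 km = 7.6080×10⁶ m.
r_a = 6371 + 17320 = 23691 km = 2.3691×10⁷ m.
Semi-major axis a = (r_p + r_a)/2 = 15650 km = 1.565×10⁷ m.
Vis-viva: v² = μ(2/r − 1/a) = 3.986×10¹⁴ × (2.629×10⁻⁷ − 6.390×10⁻⁸) = 7.931×10⁷ m²/s².
v = 8906 m/s.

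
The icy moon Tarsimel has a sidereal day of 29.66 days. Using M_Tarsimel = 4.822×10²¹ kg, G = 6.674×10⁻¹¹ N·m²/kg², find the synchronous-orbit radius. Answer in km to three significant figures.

μ = GM = 6.674×10⁻¹¹ × 4.822×10²¹ = 3.218×10¹¹ m³/s².
T = 29.66 days = 2.563×10⁶ s.
A synchronous orbit has period T, so by Kepler's third law a = (μT²/4π²)^(1/3).
μT²/4π² = 3.218×10¹¹ × (2.563×10⁶)² / 39.48 = 5.353×10²² m³.
a = 3.769×10⁷ m = 37688 km.

r_sync ≈ 37700 km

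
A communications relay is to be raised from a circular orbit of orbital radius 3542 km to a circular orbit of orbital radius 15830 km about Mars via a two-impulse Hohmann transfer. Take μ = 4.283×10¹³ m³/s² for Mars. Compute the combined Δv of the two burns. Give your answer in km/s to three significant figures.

r₁ = 3542 km = 3.542×10⁶ m.
r₂ = 15830 km = 1.583×10⁷ m.
Transfer ellipse a_t = (r₁ + r₂)/2 = 9.686×10⁶ m.
At r₁: circular v_c1 = √(μ/r₁) = 3477 m/s; transfer-periapsis v_p = √[μ(2/r₁ − 1/a_t)] = 4445 m/s.
Δv₁ = v_p − v_c1 = 968.1 m/s.
At r₂: circular v_c2 = √(μ/r₂) = 1645 m/s; transfer-apoapsis v_a = √[μ(2/r₂ − 1/a_t)] = 994.7 m/s.
Δv₂ = v_c2 − v_a = 650.2 m/s.
Total Δv = Δv₁ + Δv₂ = 1618 m/s = 1.618 km/s.

Δv_total ≈ 1.62 km/s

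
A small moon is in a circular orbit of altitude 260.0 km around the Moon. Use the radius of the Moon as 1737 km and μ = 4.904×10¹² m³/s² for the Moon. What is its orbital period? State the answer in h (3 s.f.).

T ≈ 2.22 h

r = 1737 + 260.0 = 1997.0 km = 1.9970×10⁶ m.
Kepler's third law: T = 2π√(r³/μ) = 2π√((1.997×10⁶)³ / 4.904×10¹²).
r³/μ = 1.624×10⁶ s², so T = 2π × 1.274×10³ = 8.007×10³ s.
Converting: 8.007×10³ s ÷ 3600 = 2.224 h.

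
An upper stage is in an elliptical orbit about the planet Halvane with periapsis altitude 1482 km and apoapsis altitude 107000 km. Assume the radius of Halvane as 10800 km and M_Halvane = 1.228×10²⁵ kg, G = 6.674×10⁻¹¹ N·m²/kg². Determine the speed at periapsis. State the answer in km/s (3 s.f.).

v ≈ 11.0 km/s

μ = GM = 6.674×10⁻¹¹ × 1.228×10²⁵ = 8.196×10¹⁴ m³/s².
r_p = 10800 + 1482 = 12282 km = 1.2282×10⁷ m.
r_a = 10800 + 107000 = 117800 km = 1.1780×10⁸ m.
Semi-major axis a = (r_p + r_a)/2 = 65041 km = 6.504×10⁷ m.
Vis-viva: v² = μ(2/r − 1/a) = 8.196×10¹⁴ × (1.628×10⁻⁷ − 1.537×10⁻⁸) = 1.209×10⁸ m²/s².
v = 10990 m/s = 10.99 km/s.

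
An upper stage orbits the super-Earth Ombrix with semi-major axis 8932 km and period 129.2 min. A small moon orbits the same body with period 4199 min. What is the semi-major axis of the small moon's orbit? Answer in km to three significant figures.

Kepler's third law: a³ ∝ T², so a₂ = a₁ (T₂/T₁)^(2/3).
T₂/T₁ = 32.50, (T₂/T₁)^(2/3) = 10.18.
a₂ = 8932 × 10.18 = 90960 km.

a₂ ≈ 91000 km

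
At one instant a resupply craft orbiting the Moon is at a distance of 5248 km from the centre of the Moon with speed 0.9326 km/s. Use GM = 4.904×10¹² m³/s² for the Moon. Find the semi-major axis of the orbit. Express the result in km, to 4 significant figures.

r = 5.248×10⁶ m.
Vis-viva rearranged: 1/a = 2/r − v²/μ = 3.811×10⁻⁷ − 1.774×10⁻⁷ = 2.037×10⁻⁷ m⁻¹.
a = 4.908×10⁶ m = 4908.1 km.

a ≈ 4908 km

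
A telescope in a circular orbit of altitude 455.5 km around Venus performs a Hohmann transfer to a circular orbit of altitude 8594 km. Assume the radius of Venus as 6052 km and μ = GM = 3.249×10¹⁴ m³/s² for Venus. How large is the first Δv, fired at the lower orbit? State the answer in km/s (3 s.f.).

r₁ = 6052 + 455.5 = 6507.5 km = 6.5075×10⁶ m.
r₂ = 6052 + 8594 = 14646 km = 1.4646×10⁷ m.
Transfer ellipse a_t = (r₁ + r₂)/2 = 1.058×10⁷ m.
At r₁: circular v_c1 = √(μ/r₁) = 7066 m/s; transfer-periapsis v_p = √[μ(2/r₁ − 1/a_t)] = 8315 m/s.
Δv₁ = v_p − v_c1 = 1249 m/s.
= 1.249 km/s.

Δv ≈ 1.25 km/s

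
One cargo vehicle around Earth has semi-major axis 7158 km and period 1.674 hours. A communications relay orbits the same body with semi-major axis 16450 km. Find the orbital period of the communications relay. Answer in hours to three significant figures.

T₂ ≈ 5.83 hours

Kepler's third law: T² ∝ a³, so T₂ = T₁ (a₂/a₁)^(3/2).
a₂/a₁ = 2.298, (a₂/a₁)^(3/2) = 3.484.
T₂ = 1.674 × 3.484 = 5.832 hours.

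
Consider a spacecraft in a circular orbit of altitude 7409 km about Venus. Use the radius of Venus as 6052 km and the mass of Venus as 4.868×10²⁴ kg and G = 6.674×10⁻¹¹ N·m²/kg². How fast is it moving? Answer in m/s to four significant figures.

μ = GM = 6.674×10⁻¹¹ × 4.868×10²⁴ = 3.249×10¹⁴ m³/s².
r = 6052 + 7409 = 13461 km = 1.3461×10⁷ m.
For a circular orbit v = √(μ/r) = √(3.249×10¹⁴ / 1.346×10⁷) = √(2.414×10⁷) = 4913 m/s.

v ≈ 4913 m/s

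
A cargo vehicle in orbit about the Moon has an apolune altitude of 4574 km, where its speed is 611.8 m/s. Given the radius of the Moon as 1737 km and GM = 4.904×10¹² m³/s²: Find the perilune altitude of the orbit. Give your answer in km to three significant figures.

r_a = 1737 + 4574 = 6311.0 km = 6.311×10⁶ m.
Specific energy ε = v²/2 − μ/r = -5.899×10⁵ J/kg, so a = −μ/(2ε) = 4.157×10⁶ m.
The apsides satisfy r_p + r_a = 2a, so the perilune radius is 2a − r_a = 2.002×10⁶ m = 2002.2 km.
Perilune altitude = 2002.2 − 1737 = 265.18 km.

perilune altitude ≈ 265 km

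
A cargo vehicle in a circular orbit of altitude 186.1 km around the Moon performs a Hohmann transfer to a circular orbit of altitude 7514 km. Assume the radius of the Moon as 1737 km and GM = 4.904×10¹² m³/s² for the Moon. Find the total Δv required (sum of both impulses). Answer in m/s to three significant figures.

Δv_total ≈ 759 m/s

r₁ = 1737 + 186.1 = 1923.1 km = 1.9231×10⁶ m.
r₂ = 1737 + 7514 = 9251.0 km = 9.2510×10⁶ m.
Transfer ellipse a_t = (r₁ + r₂)/2 = 5.587×10⁶ m.
At r₁: circular v_c1 = √(μ/r₁) = 1597 m/s; transfer-perilune v_p = √[μ(2/r₁ − 1/a_t)] = 2055 m/s.
Δv₁ = v_p − v_c1 = 457.9 m/s.
At r₂: circular v_c2 = √(μ/r₂) = 728.1 m/s; transfer-apolune v_a = √[μ(2/r₂ − 1/a_t)] = 427.2 m/s.
Δv₂ = v_c2 − v_a = 300.9 m/s.
Total Δv = Δv₁ + Δv₂ = 758.9 m/s.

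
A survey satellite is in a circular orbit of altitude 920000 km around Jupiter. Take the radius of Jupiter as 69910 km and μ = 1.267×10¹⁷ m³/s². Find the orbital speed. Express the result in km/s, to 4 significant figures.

v ≈ 11.31 km/s

r = 69910 + 920000 = 989910 km = 9.8991×10⁸ m.
For a circular orbit v = √(μ/r) = √(1.267×10¹⁷ / 9.899×10⁸) = √(1.280×10⁸) = 11310 m/s.
That is 11.31 km/s.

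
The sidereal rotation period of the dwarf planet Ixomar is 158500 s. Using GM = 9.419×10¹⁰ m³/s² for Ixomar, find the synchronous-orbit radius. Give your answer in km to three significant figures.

A synchronous orbit has period T, so by Kepler's third law a = (μT²/4π²)^(1/3).
μT²/4π² = 9.419×10¹⁰ × (1.585×10⁵)² / 39.48 = 5.994×10¹⁹ m³.
a = 3.914×10⁶ m = 3913.5 km.

r_sync ≈ 3910 km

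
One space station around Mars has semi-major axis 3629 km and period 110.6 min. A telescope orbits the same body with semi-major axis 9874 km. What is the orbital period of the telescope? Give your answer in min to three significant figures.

Kepler's third law: T² ∝ a³, so T₂ = T₁ (a₂/a₁)^(3/2).
a₂/a₁ = 2.721, (a₂/a₁)^(3/2) = 4.488.
T₂ = 110.6 × 4.488 = 496.4 min.

T₂ ≈ 496 min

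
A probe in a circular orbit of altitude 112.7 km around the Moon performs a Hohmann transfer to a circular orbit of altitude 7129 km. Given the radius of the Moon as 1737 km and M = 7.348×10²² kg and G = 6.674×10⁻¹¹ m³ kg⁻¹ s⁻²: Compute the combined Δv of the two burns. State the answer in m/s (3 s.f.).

μ = GM = 6.674×10⁻¹¹ × 7.348×10²² = 4.904×10¹² m³/s².
r₁ = 1737 + 112.7 = 1849.7 km = 1.8497×10⁶ m.
r₂ = 1737 + 7129 = 8866.0 km = 8.8660×10⁶ m.
Transfer ellipse a_t = (r₁ + r₂)/2 = 5.358×10⁶ m.
At r₁: circular v_c1 = √(μ/r₁) = 1628 m/s; transfer-perilune v_p = √[μ(2/r₁ − 1/a_t)] = 2095 m/s.
Δv₁ = v_p − v_c1 = 466.3 m/s.
At r₂: circular v_c2 = √(μ/r₂) = 743.7 m/s; transfer-apolune v_a = √[μ(2/r₂ − 1/a_t)] = 437.0 m/s.
Δv₂ = v_c2 − v_a = 306.7 m/s.
Total Δv = Δv₁ + Δv₂ = 773.0 m/s.

Δv_total ≈ 773 m/s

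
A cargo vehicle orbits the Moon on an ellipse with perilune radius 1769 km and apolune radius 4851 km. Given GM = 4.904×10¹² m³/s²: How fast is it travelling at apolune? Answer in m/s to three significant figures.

v ≈ 735 m/s

Semi-major axis a = (r_p + r_a)/2 = 3310.0 km = 3.310×10⁶ m.
Vis-viva: v² = μ(2/r − 1/a) = 4.904×10¹² × (4.123×10⁻⁷ − 3.021×10⁻⁷) = 5.403×10⁵ m²/s².
v = 735.0 m/s.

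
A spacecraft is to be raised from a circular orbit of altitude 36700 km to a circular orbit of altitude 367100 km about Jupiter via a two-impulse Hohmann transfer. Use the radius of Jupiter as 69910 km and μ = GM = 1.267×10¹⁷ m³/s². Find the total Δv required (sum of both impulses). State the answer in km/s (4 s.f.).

r₁ = 69910 + 36700 = 106610 km = 1.0661×10⁸ m.
r₂ = 69910 + 367100 = 437010 km = 4.3701×10⁸ m.
Transfer ellipse a_t = (r₁ + r₂)/2 = 2.718×10⁸ m.
At r₁: circular v_c1 = √(μ/r₁) = 34470 m/s; transfer-perijove v_p = √[μ(2/r₁ − 1/a_t)] = 43710 m/s.
Δv₁ = v_p − v_c1 = 9238 m/s.
At r₂: circular v_c2 = √(μ/r₂) = 17030 m/s; transfer-apojove v_a = √[μ(2/r₂ − 1/a_t)] = 10660 m/s.
Δv₂ = v_c2 − v_a = 6363 m/s.
Total Δv = Δv₁ + Δv₂ = 15600 m/s = 15.60 km/s.

Δv_total ≈ 15.60 km/s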